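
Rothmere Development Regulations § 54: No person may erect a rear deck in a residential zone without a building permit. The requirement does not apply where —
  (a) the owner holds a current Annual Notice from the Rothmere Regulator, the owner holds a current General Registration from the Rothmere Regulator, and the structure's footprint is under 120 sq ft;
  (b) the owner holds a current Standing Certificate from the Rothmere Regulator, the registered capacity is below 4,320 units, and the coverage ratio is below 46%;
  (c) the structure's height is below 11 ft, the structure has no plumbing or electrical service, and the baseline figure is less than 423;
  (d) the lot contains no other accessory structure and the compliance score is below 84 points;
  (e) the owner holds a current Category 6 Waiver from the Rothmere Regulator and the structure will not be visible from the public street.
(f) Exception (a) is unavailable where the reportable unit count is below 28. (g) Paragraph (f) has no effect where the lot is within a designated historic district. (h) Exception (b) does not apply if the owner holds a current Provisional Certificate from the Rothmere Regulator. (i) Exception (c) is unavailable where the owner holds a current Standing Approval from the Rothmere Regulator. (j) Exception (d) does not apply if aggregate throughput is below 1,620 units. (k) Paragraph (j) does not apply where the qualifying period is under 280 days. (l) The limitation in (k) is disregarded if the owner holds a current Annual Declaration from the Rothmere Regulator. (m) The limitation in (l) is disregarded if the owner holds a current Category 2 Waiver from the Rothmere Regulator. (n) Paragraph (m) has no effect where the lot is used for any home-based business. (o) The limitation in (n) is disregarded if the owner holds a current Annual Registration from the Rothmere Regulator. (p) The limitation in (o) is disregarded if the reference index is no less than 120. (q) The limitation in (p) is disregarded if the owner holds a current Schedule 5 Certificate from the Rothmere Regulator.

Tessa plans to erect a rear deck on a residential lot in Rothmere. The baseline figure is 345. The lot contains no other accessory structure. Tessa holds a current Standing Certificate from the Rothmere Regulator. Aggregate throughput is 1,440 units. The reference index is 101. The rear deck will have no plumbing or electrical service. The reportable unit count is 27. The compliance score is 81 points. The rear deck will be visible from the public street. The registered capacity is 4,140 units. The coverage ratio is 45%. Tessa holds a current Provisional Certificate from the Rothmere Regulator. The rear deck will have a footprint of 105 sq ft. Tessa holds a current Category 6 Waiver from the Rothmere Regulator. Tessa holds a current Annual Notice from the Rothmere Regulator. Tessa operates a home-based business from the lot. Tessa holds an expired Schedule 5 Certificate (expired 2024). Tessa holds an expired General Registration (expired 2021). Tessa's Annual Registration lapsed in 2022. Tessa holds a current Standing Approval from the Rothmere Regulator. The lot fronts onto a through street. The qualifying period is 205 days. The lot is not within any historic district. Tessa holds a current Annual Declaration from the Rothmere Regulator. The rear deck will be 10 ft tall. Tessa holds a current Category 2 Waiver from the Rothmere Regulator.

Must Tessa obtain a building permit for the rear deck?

Yes — Tessa must obtain a building permit.

Exception (a) does not apply: the General Registration is not current.
All of (b)'s requirements are met (a current Standing Certificate is held; the registered capacity is 4,140 units, below the 4,320 units limit; the coverage ratio is 45%, below the 46% limit). But: (h) operates against (b): a current Provisional Certificate is held. Exception (b) does not apply.
Exception (c) is satisfied on its face — the structure's height is 10 ft, below the 11 ft limit; there is no plumbing or electrical service; the baseline figure is 345, less than the 423 limit. But applying paragraph (i): (i) applies — a current Standing Approval is held. So (c) is unavailable.
Exception (d): the lot has no other accessory structure; the compliance score is 81 points, below the 84 points limit — every condition holds. But: (j) operates against (d): aggregate throughput is 1,440 units, below the 1,620 units limit. (k) is engaged (the qualifying period is 205 days, under the 280 days limit), but is set aside by (l): (l) is engaged — a current Annual Declaration is held. (m) would limit (l) — a current Category 2 Waiver is held — but (n) sets (m) aside: (n) is triggered — a home-based business operates on the lot. (o), which would lift (n), is inapplicable — there is no Annual Registration in force. (d) is therefore removed.
Exception (e) does not apply: the structure will be visible from the street.
Every exception is unavailable, so the rule governs.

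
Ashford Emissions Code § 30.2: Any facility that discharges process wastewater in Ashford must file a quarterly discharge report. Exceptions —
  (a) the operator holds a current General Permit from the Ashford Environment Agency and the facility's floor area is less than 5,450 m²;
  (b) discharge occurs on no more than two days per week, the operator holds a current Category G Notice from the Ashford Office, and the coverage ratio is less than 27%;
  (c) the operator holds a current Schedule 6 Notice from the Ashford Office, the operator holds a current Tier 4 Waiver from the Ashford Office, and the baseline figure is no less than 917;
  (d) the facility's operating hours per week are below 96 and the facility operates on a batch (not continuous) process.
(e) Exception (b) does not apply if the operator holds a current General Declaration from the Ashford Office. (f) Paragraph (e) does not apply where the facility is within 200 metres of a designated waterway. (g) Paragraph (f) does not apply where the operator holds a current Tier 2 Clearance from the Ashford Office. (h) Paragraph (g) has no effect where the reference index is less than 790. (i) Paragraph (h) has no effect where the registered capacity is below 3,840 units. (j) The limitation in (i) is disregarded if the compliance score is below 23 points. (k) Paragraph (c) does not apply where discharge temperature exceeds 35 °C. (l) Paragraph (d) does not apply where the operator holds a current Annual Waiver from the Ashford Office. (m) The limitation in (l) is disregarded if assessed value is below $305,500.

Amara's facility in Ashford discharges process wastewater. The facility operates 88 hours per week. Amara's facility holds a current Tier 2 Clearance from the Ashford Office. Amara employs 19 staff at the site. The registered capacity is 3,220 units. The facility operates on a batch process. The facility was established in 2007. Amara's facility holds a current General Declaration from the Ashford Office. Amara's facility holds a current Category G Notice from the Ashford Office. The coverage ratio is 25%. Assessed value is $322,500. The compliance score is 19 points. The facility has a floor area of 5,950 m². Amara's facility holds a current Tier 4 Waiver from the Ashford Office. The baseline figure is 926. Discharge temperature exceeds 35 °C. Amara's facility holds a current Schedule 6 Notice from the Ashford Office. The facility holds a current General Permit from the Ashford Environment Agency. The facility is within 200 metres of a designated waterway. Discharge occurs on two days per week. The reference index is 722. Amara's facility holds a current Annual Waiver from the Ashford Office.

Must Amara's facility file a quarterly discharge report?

Exception (a) fails — the facility's floor area is 5,950 m², not less than 5,450 m².
Exception (b)'s conditions are all satisfied: discharge occurs on no more than two days per week; a current Category G Notice is held; the coverage ratio is 25%, less than the 27% limit. Under paragraphs (e)–(j): (e) is triggered (a current General Declaration is held), but is overridden by (f): (f) operates against (e): the facility is within 200 m of a designated waterway. (g) would limit (f) — a current Tier 2 Clearance is held — but (h) sets (g) aside: (h) operates against (g): the reference index is 722, less than the 790 limit. (i) would limit (h) — the registered capacity is 3,220 units, below the 3,840 units limit — but (j) sets (i) aside: (j) operates against (i): the compliance score is 19 points, below the 23 points limit. So (b) applies.
Exception (c): a current Schedule 6 Notice is held; a current Tier 4 Waiver is held; the baseline figure is 926, meeting the 917 threshold — every condition holds. However, paragraph (k) must be considered: (k) operates against (c): discharge temperature exceeds 35 °C. Exception (c) does not apply.
All of (d)'s requirements are met (the facility's operating hours per week are 88, below the 96 limit; the facility operates on a batch process). But: (l) operates against (d): a current Annual Waiver is held. (m) is inapplicable (assessed value is $322,500, not below $305,500), so (l) stands. (d) is therefore removed.

No — exception (b) applies; Amara's facility is not required to file a quarterly discharge report.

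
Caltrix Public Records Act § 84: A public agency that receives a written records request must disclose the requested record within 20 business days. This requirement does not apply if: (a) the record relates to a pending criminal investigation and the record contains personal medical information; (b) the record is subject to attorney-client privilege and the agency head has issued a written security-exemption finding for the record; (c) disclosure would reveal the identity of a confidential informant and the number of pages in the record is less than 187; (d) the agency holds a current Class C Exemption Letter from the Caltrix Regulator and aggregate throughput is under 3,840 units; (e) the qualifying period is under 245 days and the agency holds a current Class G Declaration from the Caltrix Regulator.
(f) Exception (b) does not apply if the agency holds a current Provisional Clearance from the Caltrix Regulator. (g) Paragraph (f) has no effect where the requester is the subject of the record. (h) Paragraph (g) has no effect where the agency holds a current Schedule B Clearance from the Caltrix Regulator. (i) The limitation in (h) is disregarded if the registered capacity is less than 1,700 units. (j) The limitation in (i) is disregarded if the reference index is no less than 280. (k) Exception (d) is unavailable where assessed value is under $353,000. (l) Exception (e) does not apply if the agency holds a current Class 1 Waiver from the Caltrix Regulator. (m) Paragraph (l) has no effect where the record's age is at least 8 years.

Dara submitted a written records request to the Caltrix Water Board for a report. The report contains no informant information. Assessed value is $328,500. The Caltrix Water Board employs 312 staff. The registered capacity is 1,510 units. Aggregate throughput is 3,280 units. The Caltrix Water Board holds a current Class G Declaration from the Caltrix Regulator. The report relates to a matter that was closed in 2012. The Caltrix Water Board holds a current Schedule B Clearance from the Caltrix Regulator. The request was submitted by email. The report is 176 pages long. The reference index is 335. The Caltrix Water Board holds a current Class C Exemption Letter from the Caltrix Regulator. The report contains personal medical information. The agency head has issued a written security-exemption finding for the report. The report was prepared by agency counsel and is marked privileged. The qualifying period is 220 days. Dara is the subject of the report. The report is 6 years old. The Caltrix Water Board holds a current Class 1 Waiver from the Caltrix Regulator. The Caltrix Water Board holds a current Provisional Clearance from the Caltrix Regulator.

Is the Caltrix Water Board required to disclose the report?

Yes — the Caltrix Water Board must disclose the report.

Exception (a) requires that the record relates to a pending criminal investigation; but the report relates to a closed matter, so (a) is unavailable.
Exception (b)'s conditions are all satisfied: the report is privileged; a written security-exemption finding has been issued. But: (f) operates against (b): a current Provisional Clearance is held. (g) is triggered (Dara is the subject of the report), but is itself disapplied by (h): (h) operates against (g): a current Schedule B Clearance is held. (i) is triggered (the registered capacity is 1,510 units, less than the 1,700 units limit), but yields to (j): (j) operates against (i): the reference index is 335, meeting the 280 threshold. Exception (b) does not apply.
Exception (c) requires that disclosure would reveal the identity of a confidential informant; but the report contains no informant information, so (c) is unavailable.
All of (d)'s requirements are met (a current Class C Exemption Letter is held; aggregate throughput is 3,280 units, under the 3,840 units limit). But applying paragraph (k): (k) operates against (d): assessed value is $328,500, under the $353,000 limit. Exception (d) does not apply.
Exception (e): the qualifying period is 220 days, under the 245 days limit; a current Class G Declaration is held — every condition holds. But applying paragraphs (l)–(m): (l) operates against (e): a current Class 1 Waiver is held. (m), which would lift (l), does not operate here — the record's age is 6 years, short of 8 years. Exception (e) does not apply.
No exception is made out. the Caltrix Water Board falls within the general rule.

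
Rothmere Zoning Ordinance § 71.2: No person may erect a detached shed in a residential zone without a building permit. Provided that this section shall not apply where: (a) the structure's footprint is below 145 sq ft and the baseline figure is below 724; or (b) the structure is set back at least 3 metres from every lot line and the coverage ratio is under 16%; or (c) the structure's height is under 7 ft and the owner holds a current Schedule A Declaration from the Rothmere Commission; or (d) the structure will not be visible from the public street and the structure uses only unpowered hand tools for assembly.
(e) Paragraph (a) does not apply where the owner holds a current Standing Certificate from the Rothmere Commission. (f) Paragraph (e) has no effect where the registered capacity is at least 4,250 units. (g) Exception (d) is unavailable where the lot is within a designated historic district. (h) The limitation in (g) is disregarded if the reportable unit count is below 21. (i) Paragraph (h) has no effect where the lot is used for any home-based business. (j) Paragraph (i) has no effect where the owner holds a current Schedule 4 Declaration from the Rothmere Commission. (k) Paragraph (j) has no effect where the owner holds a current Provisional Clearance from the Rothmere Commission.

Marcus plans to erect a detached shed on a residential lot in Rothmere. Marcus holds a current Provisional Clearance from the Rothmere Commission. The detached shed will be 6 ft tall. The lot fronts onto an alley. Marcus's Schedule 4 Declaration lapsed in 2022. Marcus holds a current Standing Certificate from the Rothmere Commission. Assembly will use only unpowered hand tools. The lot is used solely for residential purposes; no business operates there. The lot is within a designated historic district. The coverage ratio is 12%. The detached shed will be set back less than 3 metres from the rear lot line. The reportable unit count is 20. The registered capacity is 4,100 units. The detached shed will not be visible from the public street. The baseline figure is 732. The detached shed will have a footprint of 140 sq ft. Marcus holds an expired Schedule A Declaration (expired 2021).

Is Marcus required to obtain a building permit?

No — exception (d) applies; Marcus does not need a building permit.

Exception (a) does not apply: the baseline figure is 732, not below 724.
Exception (b) requires that the structure is set back at least 3 metres from every lot line; but the rear setback is under 3 m, so (b) is unavailable.
Exception (c) does not apply: no current Schedule A Declaration is held.
Exception (d)'s conditions are all satisfied: the structure will not be visible from the street; assembly uses only hand tools. As to paragraphs (g)–(k): (g) would limit (d) — the lot is in a historic district — but (h) sets (g) aside: (h) operates against (g): the reportable unit count is 20, below the 21 limit. (i) does not operate here (the lot is solely residential), so (h) stands. Exception (d) stands.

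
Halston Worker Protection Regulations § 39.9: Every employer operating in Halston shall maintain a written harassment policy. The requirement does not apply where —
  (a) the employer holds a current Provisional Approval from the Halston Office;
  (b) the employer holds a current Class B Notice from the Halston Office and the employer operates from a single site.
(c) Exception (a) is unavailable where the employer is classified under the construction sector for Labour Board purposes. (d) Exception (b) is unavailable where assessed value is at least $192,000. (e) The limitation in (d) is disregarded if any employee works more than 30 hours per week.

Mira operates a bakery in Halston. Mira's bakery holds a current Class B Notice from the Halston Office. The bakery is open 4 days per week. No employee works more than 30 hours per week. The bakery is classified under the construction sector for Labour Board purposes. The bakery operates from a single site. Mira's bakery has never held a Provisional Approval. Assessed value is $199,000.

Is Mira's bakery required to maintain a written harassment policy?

Exception (a) requires that the employer holds a current Provisional Approval from the Halston Office; but there is no Provisional Approval in force, so (a) is unavailable.
Exception (b) is satisfied on its face — a current Class B Notice is held; the employer operates from a single site. But applying paragraphs (d)–(e): (d) is triggered — assessed value is $199,000, meeting the $192,000 threshold. (e), which would lift (d), is not triggered — no employee exceeds 30 hours/week. So (b) is unavailable.
No exception is made out. Mira's bakery falls within the general rule.

Yes — Mira's bakery must maintain a written harassment policy.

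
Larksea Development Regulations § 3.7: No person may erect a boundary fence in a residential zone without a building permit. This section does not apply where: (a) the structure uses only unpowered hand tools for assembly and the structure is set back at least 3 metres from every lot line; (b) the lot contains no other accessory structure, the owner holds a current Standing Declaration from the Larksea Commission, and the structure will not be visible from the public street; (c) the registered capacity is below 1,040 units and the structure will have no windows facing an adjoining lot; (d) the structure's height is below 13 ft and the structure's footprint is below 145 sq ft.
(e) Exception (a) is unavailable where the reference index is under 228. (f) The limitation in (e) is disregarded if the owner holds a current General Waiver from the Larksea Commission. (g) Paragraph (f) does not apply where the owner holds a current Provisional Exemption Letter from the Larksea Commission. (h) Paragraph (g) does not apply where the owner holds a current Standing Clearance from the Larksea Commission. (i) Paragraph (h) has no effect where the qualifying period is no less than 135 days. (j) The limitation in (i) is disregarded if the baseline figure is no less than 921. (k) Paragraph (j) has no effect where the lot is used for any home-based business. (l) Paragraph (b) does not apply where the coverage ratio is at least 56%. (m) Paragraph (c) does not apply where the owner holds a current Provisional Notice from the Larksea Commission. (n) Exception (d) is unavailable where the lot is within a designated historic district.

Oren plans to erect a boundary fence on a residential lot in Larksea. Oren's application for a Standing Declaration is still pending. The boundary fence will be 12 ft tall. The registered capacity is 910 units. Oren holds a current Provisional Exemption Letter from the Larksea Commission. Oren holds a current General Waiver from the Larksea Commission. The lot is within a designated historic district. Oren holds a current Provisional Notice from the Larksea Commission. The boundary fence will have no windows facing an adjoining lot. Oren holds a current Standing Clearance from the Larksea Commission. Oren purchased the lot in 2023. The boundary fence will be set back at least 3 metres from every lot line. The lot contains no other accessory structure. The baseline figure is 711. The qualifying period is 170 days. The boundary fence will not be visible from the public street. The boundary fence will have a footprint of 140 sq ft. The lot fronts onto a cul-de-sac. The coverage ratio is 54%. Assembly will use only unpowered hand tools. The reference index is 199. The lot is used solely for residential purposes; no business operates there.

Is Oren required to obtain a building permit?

Yes — Oren must obtain a building permit.

Exception (a)'s conditions are all satisfied: assembly uses only hand tools; the setback is at least 3 m on every side. However, paragraphs (e)–(k) must be considered: (e) operates against (a): the reference index is 199, under the 228 limit. (f) would limit (e) — a current General Waiver is held — but (g) sets (f) aside: (g) operates against (f): a current Provisional Exemption Letter is held. (h) would limit (g) — a current Standing Clearance is held — but (i) sets (h) aside: (i) operates against (h): the qualifying period is 170 days, meeting the 135 days threshold. (j) does not operate here (the baseline figure is 711, short of 921), so (i) stands. (a) is therefore removed.
Exception (b) fails — there is no Standing Declaration in force.
All of (c)'s requirements are met (the registered capacity is 910 units, below the 1,040 units limit; no windows face an adjoining lot). But: (m) operates against (c): a current Provisional Notice is held. (c) is therefore removed.
Exception (d) is satisfied on its face — the structure's height is 12 ft, below the 13 ft limit; the structure's footprint is 140 sq ft, below the 145 sq ft limit. However, paragraph (n) must be considered: (n) operates against (d): the lot is in a historic district. Exception (d) does not apply.
None of the exceptions is available; § 3.7 applies in full.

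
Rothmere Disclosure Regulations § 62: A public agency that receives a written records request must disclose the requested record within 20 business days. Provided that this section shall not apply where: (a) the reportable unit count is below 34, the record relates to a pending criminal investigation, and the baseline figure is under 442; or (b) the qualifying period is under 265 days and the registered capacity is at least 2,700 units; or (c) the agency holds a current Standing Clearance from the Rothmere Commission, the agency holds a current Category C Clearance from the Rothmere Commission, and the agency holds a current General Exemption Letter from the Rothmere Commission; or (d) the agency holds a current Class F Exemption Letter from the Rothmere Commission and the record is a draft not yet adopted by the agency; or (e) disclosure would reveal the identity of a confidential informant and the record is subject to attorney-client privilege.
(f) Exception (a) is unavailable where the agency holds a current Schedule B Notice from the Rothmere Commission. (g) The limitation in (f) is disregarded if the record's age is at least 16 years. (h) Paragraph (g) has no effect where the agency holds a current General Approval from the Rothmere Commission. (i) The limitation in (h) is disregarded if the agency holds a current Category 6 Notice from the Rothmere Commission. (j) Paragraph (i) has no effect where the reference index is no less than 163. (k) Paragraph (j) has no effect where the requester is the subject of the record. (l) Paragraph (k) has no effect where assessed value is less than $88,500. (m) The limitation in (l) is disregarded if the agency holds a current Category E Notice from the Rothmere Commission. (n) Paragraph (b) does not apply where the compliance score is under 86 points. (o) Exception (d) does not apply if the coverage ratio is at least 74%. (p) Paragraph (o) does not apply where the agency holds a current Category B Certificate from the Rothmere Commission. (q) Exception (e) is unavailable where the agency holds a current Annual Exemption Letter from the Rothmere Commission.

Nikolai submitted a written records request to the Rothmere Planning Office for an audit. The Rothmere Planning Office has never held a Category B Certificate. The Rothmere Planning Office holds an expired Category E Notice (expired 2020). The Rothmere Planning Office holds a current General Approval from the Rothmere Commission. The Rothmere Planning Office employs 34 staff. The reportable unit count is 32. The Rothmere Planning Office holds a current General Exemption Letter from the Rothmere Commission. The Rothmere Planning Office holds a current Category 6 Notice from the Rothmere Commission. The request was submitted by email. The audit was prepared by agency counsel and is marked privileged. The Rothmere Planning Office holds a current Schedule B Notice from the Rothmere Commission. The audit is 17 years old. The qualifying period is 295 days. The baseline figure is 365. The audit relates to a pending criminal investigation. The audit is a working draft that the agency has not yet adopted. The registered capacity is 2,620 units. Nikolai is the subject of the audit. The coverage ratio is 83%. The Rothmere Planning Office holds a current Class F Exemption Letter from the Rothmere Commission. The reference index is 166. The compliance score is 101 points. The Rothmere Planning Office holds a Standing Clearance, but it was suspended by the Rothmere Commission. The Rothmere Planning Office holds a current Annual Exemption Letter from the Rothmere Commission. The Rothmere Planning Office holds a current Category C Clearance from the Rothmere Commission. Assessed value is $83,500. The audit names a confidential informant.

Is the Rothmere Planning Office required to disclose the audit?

Exception (a) is satisfied on its face — the reportable unit count is 32, below the 34 limit; the audit relates to a pending investigation; the baseline figure is 365, under the 442 limit. But applying paragraphs (f)–(m): (f) operates against (a): a current Schedule B Notice is held. (g) is triggered (the record's age is 17 years, meeting the 16 years threshold), but is set aside by (h): (h) is engaged — a current General Approval is held. (i) applies (a current Category 6 Notice is held), but is set aside by (j): (j) operates against (i): the reference index is 166, meeting the 163 threshold. (k) would limit (j) — Nikolai is the subject of the audit — but (l) sets (k) aside: (l) is triggered — assessed value is $83,500, less than the $88,500 limit. (m), which would lift (l), is not triggered — no current Category E Notice is held. Exception (a) does not apply.
Exception (b) requires that the qualifying period is under 265 days; but the qualifying period is 295 days, not under 265 days, so (b) is unavailable.
Exception (c) fails — there is no Standing Clearance in force.
Exception (d)'s conditions are all satisfied: a current Class F Exemption Letter is held; the audit is an unadopted draft. But applying paragraphs (o)–(p): (o) operates against (d): the coverage ratio is 83%, meeting the 74% threshold. (p) does not operate here (there is no Category B Certificate in force), so (o) stands. (d) is therefore removed.
Exception (e) is satisfied on its face — the audit names a confidential informant; the audit is privileged. However, paragraph (q) must be considered: (q) operates against (e): a current Annual Exemption Letter is held. So (e) is unavailable.
None of the exceptions is available; § 62 applies in full.

Yes — the Rothmere Planning Office must disclose the audit.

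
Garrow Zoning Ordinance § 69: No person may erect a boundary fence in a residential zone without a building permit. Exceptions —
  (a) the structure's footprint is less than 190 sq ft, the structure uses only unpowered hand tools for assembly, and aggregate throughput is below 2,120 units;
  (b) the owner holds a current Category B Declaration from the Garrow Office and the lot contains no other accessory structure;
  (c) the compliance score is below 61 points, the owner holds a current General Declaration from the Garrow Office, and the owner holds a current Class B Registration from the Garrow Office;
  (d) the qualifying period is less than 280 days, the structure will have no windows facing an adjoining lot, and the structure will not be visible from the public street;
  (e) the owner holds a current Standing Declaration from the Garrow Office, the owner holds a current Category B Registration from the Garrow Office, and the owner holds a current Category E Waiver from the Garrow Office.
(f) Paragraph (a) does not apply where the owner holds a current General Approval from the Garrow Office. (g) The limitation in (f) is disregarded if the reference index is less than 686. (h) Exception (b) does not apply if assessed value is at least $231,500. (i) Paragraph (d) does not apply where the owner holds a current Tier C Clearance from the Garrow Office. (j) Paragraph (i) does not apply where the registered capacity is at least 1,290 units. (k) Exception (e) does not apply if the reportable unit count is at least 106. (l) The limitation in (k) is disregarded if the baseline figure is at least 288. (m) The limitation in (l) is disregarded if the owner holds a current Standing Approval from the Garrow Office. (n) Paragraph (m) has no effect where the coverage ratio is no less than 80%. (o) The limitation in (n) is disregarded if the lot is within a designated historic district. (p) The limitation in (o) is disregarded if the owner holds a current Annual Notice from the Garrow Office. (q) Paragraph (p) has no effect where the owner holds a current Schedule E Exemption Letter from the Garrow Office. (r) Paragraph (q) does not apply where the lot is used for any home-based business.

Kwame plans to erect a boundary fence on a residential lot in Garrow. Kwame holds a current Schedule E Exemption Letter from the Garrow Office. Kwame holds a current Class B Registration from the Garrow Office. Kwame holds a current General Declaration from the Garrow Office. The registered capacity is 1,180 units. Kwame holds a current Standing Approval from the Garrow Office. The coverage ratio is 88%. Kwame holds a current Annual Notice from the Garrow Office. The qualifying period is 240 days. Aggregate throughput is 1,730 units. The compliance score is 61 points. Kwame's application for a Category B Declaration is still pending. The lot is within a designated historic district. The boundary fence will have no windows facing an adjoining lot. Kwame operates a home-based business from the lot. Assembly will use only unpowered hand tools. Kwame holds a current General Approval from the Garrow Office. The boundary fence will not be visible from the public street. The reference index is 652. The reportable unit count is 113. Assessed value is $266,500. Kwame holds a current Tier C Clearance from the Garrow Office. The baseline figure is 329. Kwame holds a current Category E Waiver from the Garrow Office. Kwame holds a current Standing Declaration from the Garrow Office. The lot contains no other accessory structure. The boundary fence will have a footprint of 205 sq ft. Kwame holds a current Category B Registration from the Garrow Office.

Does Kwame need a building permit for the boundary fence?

Exception (a) does not apply: the structure's footprint is 205 sq ft, not less than 190 sq ft.
Exception (b) fails — the Category B Declaration is not current.
Exception (c) requires that the compliance score is below 61 points; but the compliance score is 61 points, not below 61 points, so (c) is unavailable.
All of (d)'s requirements are met (the qualifying period is 240 days, less than the 280 days limit; no windows face an adjoining lot; the structure will not be visible from the street). Turning to paragraphs (i)–(j): (i) is engaged — a current Tier C Clearance is held. (j), which would lift (i), is not triggered — the registered capacity is 1,180 units, short of 1,290 units. Exception (d) does not apply.
Exception (e)'s conditions are all satisfied: a current Standing Declaration is held; a current Category B Registration is held; a current Category E Waiver is held. As to paragraphs (k)–(r): (k) is engaged (the reportable unit count is 113, meeting the 106 threshold), but yields to (l): (l) operates against (k): the baseline figure is 329, meeting the 288 threshold. (m) operates (a current Standing Approval is held), but is displaced by (n): (n) is engaged — the coverage ratio is 88%, meeting the 80% threshold. (o) is triggered (the lot is in a historic district), but yields to (p): (p) is engaged — a current Annual Notice is held. (q) applies (a current Schedule E Exemption Letter is held), but yields to (r): (r) operates against (q): a home-based business operates on the lot. (e) remains available.

No — exception (e) applies; Kwame does not need a building permit.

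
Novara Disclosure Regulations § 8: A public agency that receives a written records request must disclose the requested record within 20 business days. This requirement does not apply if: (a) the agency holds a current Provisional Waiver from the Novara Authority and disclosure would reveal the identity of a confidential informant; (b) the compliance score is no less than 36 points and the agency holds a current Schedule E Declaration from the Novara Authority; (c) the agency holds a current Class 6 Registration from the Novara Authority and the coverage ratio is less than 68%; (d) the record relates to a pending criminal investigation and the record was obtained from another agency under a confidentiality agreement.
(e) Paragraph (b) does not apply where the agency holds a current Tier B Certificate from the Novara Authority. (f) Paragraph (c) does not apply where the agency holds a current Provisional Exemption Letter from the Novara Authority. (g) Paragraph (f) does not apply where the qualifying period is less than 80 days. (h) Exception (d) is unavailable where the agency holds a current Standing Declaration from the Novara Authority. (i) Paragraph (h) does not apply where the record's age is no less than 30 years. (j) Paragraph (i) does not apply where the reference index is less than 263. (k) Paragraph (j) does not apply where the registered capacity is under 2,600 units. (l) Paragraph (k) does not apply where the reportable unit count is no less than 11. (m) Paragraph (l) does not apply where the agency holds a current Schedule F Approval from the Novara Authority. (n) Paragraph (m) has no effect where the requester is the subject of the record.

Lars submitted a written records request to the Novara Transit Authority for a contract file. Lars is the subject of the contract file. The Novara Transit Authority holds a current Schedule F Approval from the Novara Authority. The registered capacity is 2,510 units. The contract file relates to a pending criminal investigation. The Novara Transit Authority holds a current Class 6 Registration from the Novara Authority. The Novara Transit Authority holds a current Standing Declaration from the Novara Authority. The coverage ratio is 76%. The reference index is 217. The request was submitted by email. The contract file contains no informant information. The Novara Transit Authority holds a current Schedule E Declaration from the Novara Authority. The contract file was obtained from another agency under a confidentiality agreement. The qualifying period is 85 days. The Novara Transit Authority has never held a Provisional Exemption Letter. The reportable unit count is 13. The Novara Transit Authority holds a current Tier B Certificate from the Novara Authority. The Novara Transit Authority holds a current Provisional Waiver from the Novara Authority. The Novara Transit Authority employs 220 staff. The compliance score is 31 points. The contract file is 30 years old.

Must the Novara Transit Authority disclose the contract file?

Exception (a) does not apply: the contract file contains no informant information.
Exception (b) requires that the compliance score is no less than 36 points; but the compliance score is 31 points, short of 36 points, so (b) is unavailable.
Exception (c) does not apply: the coverage ratio is 76%, not less than 68%.
Exception (d): the contract file relates to a pending investigation; the contract file was obtained under a confidentiality agreement — every condition holds. However, paragraphs (h)–(n) must be considered: (h) operates against (d): a current Standing Declaration is held. (i) would limit (h) — the record's age is 30 years, meeting the 30 years threshold — but (j) sets (i) aside: (j) operates against (i): the reference index is 217, less than the 263 limit. (k) would limit (j) — the registered capacity is 2,510 units, under the 2,600 units limit — but (l) sets (k) aside: (l) operates against (k): the reportable unit count is 13, meeting the 11 threshold. (m) would limit (l) — a current Schedule F Approval is held — but (n) sets (m) aside: (n) operates against (m): Lars is the subject of the contract file. (d) is therefore removed.
No exception applies. The general rule governs.

Yes — the Novara Transit Authority must disclose the contract file.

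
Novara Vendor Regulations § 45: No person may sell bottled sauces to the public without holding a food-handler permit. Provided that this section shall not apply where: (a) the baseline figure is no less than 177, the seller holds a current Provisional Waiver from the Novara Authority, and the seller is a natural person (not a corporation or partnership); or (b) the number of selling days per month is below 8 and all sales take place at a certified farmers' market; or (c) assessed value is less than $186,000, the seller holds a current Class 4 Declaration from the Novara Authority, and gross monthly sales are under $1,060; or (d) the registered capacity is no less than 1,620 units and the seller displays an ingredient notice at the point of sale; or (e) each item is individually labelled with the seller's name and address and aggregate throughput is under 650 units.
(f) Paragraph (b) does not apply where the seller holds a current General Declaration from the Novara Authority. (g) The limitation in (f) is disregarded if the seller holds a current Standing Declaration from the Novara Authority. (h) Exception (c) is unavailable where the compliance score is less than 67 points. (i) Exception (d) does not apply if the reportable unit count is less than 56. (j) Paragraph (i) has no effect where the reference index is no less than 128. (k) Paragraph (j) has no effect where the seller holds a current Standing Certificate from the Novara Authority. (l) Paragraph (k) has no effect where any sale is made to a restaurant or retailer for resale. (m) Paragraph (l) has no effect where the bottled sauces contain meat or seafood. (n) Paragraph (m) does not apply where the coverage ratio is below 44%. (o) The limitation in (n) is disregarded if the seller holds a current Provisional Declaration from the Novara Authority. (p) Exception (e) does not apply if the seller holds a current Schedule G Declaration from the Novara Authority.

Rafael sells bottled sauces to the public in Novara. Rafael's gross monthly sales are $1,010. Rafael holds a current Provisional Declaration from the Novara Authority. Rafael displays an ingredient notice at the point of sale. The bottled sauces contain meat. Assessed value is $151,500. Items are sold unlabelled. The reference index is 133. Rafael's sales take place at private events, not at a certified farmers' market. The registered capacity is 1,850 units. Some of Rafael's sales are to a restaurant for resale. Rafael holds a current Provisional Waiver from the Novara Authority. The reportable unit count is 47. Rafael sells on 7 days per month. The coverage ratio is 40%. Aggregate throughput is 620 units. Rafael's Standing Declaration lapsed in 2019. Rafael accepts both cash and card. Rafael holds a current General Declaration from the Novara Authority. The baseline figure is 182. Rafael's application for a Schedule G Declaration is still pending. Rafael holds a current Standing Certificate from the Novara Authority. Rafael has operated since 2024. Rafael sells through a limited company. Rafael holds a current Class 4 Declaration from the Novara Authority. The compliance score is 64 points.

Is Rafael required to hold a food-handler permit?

Exception (a) does not apply: the seller operates through a limited company.
Exception (b) does not apply: sales are at private events, not a certified farmers' market.
Exception (c) is satisfied on its face — assessed value is $151,500, less than the $186,000 limit; a current Class 4 Declaration is held; gross monthly sales are $1,010, under the $1,060 limit. But: (h) is engaged — the compliance score is 64 points, less than the 67 points limit. So (c) is unavailable.
Exception (d): the registered capacity is 1,850 units, meeting the 1,620 units threshold; an ingredient notice is displayed — every condition holds. However, paragraphs (i)–(o) must be considered: (i) applies — the reportable unit count is 47, less than the 56 limit. (j) is triggered (the reference index is 133, meeting the 128 threshold), but is set aside by (k): (k) is triggered — a current Standing Certificate is held. (l) would limit (k) — some sales are to a restaurant for resale — but (m) sets (l) aside: (m) applies — the bottled sauces contain meat. (n) would limit (m) — the coverage ratio is 40%, below the 44% limit — but (o) sets (n) aside: (o) operates against (n): a current Provisional Declaration is held. Exception (d) does not apply.
Exception (e) requires that each item is individually labelled with the seller's name and address; but items are sold unlabelled, so (e) is unavailable.
No exception applies. The general rule governs.

Yes — Rafael must hold a food-handler permit.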